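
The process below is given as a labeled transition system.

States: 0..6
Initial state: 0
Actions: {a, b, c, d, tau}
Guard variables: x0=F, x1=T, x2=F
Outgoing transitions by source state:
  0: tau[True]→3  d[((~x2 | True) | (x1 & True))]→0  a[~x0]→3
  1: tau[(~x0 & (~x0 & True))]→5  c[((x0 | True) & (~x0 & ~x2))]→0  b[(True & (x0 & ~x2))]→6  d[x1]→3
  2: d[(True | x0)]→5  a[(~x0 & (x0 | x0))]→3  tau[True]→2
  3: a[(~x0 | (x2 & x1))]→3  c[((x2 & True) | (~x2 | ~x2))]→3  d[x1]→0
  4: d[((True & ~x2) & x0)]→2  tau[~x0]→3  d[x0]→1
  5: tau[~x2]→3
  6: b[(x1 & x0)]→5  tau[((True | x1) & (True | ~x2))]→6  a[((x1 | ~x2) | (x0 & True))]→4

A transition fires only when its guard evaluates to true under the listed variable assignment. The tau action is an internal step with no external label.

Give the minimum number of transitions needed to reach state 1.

Answer: UNREACHABLE

Working:
Layered search for 1:
  depth 0: {0}
  depth 1: {3}
1 never appears.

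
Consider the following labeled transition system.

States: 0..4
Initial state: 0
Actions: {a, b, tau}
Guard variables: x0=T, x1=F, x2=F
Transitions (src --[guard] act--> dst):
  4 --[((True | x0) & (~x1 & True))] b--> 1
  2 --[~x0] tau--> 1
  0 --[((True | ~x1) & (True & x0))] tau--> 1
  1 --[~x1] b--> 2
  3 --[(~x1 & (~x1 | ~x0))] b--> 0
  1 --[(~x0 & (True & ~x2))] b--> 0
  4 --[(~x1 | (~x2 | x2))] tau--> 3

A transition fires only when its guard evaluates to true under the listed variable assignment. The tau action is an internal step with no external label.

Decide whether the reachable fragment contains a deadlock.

Answer: DEADLOCK at state 2

Working:
Reach set: {0,1,2}
  0: tau→1  [deg 1]
  1: b→2  [deg 1]
  2: ∅  [STUCK]
trace reaching 2: tau·b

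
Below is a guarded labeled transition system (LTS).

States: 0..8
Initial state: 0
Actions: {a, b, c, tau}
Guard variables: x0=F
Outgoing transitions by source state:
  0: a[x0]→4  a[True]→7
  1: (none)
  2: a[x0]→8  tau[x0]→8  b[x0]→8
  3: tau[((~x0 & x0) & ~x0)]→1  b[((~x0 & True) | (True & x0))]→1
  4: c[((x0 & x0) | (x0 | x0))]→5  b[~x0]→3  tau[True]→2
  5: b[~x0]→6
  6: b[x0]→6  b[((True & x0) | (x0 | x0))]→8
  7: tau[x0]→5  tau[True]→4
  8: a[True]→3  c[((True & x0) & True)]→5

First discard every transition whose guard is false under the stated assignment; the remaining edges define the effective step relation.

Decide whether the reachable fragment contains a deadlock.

Reachable = {0,1,2,3,4,7}
  0: a→7  [deg 1]
  1: ∅  [no exit]
  2: ∅  [no exit]
  3: b→1  [deg 1]
  4: b→3  tau→2  [deg 2]
  7: tau→4  [deg 1]
trace reaching 1: a·tau·b·b

Answer: DEADLOCK at state 1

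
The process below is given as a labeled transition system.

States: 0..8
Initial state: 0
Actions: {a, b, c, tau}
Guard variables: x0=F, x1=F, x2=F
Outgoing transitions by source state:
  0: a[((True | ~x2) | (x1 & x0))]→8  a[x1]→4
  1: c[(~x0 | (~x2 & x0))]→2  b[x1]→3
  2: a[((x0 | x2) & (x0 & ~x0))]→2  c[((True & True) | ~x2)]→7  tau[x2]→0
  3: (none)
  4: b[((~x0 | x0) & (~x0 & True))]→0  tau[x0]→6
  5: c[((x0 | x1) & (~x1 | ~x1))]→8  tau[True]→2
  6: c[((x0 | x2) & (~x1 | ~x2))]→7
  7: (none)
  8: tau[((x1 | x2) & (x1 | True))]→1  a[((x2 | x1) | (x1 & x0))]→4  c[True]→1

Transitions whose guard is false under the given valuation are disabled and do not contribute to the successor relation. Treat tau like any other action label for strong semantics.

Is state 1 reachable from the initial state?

After dropping false guards: 6 live edges.
L0 = {0}
L1 = {8}  cumulative {0,8}
L2 = {1}  cumulative {0,1,8}
L3 = {2}  cumulative {0,1,2,8}
L4 = {7}  cumulative {0,1,2,7,8}
Reach set: {0,1,2,7,8}
Path to 1: a·c

Answer: REACHABLE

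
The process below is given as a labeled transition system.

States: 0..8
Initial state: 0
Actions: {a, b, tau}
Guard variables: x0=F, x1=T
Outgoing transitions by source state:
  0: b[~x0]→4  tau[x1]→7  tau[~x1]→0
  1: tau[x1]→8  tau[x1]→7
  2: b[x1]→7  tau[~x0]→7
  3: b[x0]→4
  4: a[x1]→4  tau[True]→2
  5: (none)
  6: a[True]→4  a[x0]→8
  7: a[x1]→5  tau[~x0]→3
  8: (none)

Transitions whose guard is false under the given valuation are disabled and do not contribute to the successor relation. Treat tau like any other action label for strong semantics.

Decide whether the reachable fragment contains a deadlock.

Answer: DEADLOCK at state 3

Working:
Reach set: {0,2,3,4,5,7}
  0: b→4  tau→7  [2 out]
  2: b→7  tau→7  [2 out]
  3: ∅  [STUCK]
  4: a→4  tau→2  [2 out]
  5: ∅  [STUCK]
  7: a→5  tau→3  [2 out]
Path to 3: tau·tau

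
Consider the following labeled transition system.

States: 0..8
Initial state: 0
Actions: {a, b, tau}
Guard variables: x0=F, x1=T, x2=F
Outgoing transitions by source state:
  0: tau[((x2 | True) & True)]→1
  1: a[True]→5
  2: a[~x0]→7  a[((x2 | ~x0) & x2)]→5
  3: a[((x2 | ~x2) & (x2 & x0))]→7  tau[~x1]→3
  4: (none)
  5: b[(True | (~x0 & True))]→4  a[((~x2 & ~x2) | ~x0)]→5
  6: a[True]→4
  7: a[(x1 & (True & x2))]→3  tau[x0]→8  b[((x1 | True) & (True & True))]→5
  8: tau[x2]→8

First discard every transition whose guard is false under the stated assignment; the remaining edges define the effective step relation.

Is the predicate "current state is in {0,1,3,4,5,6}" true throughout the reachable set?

Allowed set {0,1,3,4,5,6}
R = {0,1,4,5}
  0: safe
  1: safe
  4: safe
  5: safe

Answer: INVARIANT HOLDS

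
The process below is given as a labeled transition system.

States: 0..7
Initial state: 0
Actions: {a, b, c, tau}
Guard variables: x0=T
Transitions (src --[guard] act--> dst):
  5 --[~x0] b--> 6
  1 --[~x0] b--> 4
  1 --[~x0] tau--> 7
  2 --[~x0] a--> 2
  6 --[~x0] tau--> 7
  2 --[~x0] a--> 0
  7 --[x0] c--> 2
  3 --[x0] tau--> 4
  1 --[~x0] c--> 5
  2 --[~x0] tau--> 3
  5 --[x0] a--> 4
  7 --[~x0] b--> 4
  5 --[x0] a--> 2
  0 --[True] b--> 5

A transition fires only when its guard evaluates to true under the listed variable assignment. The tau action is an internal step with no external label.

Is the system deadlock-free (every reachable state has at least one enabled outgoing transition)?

Answer: DEADLOCK at state 2

Working:
Reachable = {0,2,4,5}
  0: b→5  [1 out]
  2: ∅  [deadlock]
  4: ∅  [deadlock]
  5: a→2  a→4  [2 out]
witness 2: b·a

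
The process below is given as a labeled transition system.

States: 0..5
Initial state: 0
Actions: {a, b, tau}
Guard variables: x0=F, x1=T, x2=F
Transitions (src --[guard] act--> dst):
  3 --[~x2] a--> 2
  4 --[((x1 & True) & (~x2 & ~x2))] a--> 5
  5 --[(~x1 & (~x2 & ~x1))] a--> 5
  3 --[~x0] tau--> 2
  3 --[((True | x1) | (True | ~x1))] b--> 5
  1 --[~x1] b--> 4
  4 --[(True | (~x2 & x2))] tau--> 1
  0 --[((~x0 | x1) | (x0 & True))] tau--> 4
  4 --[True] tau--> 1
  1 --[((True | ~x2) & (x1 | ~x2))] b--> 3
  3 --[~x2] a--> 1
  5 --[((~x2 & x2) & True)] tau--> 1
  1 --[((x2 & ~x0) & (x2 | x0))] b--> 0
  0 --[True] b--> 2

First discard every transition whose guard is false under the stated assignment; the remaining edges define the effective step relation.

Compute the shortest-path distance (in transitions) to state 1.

BFS to 1:
  Layer 0: {0}
  Layer 1: {2,4}
  Layer 2: {1,5}
first hit 1 at d=2 via tau·tau

Answer: 2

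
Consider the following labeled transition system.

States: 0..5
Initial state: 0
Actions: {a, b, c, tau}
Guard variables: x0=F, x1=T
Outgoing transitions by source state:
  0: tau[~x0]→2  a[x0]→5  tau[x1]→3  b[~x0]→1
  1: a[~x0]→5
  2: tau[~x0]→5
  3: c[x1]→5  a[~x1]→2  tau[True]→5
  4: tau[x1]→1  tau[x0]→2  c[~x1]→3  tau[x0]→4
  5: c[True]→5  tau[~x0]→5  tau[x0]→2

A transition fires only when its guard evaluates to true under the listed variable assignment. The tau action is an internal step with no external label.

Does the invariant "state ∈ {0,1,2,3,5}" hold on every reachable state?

Answer: INVARIANT HOLDS

Analysis:
Inv-set: {0,1,2,3,5}
Reachable = {0,1,2,3,5}
  0: ✓
  1: ✓
  2: ✓
  3: ✓
  5: ✓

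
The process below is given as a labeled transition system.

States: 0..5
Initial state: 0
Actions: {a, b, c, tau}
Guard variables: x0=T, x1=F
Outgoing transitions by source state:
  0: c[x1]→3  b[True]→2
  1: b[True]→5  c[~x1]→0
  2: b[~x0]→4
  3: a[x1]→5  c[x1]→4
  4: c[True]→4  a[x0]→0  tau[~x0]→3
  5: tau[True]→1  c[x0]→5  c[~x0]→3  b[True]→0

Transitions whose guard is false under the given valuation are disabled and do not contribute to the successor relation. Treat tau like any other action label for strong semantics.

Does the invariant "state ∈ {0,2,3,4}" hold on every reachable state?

Inv-set: {0,2,3,4}
Reach set: {0,2}
  0: safe
  2: safe

Answer: INVARIANT HOLDS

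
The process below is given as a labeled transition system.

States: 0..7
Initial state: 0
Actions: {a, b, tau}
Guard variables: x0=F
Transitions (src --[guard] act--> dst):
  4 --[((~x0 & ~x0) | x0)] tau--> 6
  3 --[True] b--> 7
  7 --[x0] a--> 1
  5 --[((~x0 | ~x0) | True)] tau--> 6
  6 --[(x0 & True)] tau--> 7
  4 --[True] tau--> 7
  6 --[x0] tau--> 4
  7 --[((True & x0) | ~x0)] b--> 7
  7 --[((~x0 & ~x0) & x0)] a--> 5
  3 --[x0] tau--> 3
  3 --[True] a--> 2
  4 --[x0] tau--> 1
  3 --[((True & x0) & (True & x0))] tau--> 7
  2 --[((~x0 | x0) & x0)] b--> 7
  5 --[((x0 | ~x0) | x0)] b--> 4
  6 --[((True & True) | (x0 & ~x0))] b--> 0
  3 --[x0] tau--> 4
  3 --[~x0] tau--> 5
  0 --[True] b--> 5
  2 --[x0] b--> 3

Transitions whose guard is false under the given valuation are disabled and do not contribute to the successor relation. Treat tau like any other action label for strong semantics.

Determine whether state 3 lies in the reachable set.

Guard filter leaves 10 enabled edge(s).
depth 0: {0}
depth 1: {5}  cumulative {0,5}
depth 2: {4,6}  cumulative {0,4,5,6}
depth 3: {7}  cumulative {0,4,5,6,7}
Reachable = {0,4,5,6,7}

Answer: UNREACHABLE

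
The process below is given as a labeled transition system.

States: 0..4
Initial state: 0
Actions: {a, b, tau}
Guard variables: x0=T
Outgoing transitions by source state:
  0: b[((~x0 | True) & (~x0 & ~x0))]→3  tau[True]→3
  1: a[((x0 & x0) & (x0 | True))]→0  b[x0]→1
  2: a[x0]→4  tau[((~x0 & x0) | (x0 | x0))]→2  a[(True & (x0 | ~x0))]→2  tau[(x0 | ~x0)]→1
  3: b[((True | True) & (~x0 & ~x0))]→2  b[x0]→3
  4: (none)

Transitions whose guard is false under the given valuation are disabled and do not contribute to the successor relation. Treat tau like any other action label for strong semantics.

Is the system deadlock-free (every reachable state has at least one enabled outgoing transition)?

Answer: DEADLOCK-FREE

Working:
Reach set: {0,3}
  0: tau→3  [deg 1]
  3: b→3  [deg 1]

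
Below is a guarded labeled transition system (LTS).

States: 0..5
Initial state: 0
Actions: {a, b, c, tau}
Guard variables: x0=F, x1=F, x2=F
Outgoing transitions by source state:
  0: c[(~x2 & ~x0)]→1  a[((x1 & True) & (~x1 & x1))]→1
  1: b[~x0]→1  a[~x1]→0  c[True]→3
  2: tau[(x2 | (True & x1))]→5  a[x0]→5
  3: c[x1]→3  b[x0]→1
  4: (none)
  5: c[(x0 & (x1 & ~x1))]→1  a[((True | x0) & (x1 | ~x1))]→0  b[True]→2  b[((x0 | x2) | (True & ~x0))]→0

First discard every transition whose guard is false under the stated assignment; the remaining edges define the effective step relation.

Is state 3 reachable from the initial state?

Answer: REACHABLE

Analysis:
Guard filter leaves 7 enabled edge(s).
L0 = {0}
L1 = {1}  cumulative {0,1}
L2 = {3}  cumulative {0,1,3}
Reachable = {0,1,3}
Path to 3: c·c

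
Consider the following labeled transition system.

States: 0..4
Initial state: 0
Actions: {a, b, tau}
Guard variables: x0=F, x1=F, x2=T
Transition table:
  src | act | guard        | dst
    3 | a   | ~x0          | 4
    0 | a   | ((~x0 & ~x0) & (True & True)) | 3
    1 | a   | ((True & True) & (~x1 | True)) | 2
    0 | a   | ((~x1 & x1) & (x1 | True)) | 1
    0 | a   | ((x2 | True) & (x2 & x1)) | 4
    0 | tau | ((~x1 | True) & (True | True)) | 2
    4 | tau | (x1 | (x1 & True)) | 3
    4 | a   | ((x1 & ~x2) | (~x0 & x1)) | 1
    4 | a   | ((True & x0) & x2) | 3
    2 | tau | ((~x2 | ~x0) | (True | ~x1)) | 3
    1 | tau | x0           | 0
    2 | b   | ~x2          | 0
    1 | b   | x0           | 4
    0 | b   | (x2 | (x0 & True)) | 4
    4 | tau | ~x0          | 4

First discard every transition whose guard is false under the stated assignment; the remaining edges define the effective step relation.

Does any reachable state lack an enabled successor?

Reachable = {0,2,3,4}
  0: a→3  b→4  tau→2  [3 exit(s)]
  2: tau→3  [1 exit(s)]
  3: a→4  [1 exit(s)]
  4: tau→4  [1 exit(s)]

Answer: DEADLOCK-FREE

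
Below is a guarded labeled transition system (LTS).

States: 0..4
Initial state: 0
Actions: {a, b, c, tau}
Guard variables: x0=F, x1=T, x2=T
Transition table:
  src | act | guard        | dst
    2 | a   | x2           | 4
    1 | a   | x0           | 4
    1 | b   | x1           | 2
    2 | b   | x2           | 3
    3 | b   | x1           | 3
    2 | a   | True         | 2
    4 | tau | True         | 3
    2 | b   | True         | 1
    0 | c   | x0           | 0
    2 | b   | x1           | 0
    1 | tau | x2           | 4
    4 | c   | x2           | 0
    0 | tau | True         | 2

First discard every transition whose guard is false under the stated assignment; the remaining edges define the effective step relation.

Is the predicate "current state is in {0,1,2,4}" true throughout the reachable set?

Allowed set {0,1,2,4}
Reach set: {0,1,2,3,4}
  0: ✓
  1: ✓
  2: ✓
  3: outside
  4: ✓
reach 3 via tau·b — violates

Answer: INVARIANT VIOLATED at state 3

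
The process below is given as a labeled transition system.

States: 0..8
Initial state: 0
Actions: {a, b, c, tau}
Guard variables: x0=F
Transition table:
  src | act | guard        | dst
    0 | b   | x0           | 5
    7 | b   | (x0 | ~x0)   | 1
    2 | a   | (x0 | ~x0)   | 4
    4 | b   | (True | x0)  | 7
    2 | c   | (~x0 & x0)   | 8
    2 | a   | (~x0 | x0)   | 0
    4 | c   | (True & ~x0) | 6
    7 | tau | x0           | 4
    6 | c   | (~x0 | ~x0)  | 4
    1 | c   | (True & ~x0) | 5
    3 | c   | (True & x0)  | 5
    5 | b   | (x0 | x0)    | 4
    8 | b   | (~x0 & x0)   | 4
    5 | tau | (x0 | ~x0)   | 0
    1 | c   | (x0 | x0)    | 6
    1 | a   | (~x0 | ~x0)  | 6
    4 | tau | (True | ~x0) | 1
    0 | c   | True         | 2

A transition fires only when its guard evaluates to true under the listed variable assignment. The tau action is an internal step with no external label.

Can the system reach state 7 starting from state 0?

Answer: REACHABLE

Working:
11 transition(s) survive guard evaluation.
depth 0: {0}
depth 1: {2}  cumulative {0,2}
depth 2: {4}  cumulative {0,2,4}
depth 3: {1,6,7}  cumulative {0,1,2,4,6,7}
depth 4: {5}  cumulative {0,1,2,4,5,6,7}
Reachable = {0,1,2,4,5,6,7}
witness 7: c·a·b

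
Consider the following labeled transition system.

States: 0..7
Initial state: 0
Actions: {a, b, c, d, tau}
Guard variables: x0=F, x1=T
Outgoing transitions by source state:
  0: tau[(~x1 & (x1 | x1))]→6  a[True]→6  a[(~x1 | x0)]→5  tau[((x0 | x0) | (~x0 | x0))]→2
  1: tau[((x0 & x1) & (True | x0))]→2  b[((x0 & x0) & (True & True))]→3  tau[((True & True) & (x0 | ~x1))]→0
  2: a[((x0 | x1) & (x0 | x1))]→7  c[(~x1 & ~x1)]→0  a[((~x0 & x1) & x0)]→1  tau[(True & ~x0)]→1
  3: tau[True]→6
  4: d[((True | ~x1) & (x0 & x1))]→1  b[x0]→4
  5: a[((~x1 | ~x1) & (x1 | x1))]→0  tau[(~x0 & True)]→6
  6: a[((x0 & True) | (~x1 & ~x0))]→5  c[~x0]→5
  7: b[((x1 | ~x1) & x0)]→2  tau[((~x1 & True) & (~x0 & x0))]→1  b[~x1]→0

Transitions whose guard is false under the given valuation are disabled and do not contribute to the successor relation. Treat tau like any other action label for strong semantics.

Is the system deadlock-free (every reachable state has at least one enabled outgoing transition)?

Reach set: {0,1,2,5,6,7}
  0: a→6  tau→2  [2 exit(s)]
  1: ∅  [STUCK]
  2: a→7  tau→1  [2 exit(s)]
  5: tau→6  [1 exit(s)]
  6: c→5  [1 exit(s)]
  7: ∅  [STUCK]
trace reaching 1: tau·tau

Answer: DEADLOCK at state 1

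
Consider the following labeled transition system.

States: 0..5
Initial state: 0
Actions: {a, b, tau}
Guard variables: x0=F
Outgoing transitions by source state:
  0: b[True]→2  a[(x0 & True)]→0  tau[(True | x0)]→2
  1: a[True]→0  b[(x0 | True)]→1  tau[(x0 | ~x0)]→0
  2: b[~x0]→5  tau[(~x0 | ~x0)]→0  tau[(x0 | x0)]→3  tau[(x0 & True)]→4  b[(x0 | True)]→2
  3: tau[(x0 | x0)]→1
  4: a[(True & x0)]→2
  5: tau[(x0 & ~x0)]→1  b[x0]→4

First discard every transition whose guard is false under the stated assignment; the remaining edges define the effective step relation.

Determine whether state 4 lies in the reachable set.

After dropping false guards: 8 live edges.
L0 = {0}
L1 = {2}  total {0,2}
L2 = {5}  total {0,2,5}
R = {0,2,5}

Answer: UNREACHABLE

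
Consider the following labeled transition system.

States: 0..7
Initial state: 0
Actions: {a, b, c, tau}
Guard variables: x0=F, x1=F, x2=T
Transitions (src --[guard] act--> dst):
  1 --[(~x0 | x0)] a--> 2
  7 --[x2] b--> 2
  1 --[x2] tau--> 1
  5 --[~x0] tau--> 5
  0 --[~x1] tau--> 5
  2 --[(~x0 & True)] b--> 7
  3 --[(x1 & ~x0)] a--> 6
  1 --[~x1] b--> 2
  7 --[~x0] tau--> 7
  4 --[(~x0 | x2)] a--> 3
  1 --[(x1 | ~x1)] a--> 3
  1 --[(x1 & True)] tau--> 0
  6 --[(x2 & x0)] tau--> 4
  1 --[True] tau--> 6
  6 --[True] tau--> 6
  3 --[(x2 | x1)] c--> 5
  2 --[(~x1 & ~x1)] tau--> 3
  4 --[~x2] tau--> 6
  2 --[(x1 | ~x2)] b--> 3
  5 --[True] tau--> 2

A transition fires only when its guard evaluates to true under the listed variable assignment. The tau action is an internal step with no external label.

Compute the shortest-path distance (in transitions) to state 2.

Answer: 2

Analysis:
Breadth-first toward 2:
  L0 = {0}
  L1 = {5}
  L2 = {2}
first hit 2 at d=2 via tau·tau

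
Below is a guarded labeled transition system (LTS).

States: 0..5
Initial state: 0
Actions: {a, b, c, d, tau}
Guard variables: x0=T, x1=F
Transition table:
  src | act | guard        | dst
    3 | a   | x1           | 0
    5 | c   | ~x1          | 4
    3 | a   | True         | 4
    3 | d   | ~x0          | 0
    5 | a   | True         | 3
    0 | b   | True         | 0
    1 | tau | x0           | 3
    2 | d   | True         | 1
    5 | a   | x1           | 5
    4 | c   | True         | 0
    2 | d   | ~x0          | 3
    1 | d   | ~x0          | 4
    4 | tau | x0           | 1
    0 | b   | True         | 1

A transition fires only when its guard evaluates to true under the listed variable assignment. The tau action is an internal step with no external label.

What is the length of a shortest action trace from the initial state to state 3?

BFS to 3:
  Layer 0: {0}
  Layer 1: {1}
  Layer 2: {3}
3 enters at depth 2; path b·tau

Answer: 2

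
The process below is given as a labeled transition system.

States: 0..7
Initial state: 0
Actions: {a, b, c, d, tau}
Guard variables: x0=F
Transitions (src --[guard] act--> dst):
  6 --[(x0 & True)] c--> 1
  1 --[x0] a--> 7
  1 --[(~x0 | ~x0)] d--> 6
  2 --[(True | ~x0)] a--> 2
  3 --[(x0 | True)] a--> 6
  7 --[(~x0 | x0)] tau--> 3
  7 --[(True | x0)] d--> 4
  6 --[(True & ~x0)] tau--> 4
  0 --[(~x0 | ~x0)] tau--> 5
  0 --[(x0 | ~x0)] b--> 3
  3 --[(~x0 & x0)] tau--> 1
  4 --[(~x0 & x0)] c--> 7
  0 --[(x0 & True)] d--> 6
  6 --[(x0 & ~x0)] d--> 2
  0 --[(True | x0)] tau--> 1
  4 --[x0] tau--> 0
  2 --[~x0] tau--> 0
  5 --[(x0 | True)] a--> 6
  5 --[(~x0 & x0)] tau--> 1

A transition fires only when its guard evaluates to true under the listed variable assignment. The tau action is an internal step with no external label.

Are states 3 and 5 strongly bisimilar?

Compute ~ classes (split until stable):
  π0 = {{0,1,2,3,4,5,6,7}}
  π1 = {{0},{1},{2},{3,5},{4},{6},{7}}
Fixed point at round 2; 7 class(es).
[3]={3,5}  [5]={3,5}

Answer: BISIMILAR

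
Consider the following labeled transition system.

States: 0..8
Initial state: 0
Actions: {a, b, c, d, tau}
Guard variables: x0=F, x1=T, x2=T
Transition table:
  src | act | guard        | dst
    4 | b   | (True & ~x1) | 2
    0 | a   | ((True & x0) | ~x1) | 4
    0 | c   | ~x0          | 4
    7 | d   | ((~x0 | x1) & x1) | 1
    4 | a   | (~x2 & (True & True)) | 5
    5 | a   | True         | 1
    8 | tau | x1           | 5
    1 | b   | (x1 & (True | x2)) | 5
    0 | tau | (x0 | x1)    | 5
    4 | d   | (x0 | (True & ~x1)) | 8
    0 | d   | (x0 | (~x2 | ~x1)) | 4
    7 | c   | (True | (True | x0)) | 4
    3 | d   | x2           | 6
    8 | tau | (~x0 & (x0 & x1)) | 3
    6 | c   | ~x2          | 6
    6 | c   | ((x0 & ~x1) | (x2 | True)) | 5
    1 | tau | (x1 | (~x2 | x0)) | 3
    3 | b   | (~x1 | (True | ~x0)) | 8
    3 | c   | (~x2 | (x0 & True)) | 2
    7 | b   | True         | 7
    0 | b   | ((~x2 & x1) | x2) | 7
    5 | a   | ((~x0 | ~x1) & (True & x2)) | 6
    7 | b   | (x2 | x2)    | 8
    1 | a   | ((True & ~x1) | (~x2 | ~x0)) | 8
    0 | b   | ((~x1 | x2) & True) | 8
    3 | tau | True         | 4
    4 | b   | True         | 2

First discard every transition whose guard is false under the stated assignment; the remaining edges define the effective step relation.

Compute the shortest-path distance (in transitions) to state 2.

Answer: 2

Working:
Layered search for 2:
  L0 = {0}
  L1 = {4,5,7,8}
  L2 = {1,2,6}
depth(2)=2, e.g. c·b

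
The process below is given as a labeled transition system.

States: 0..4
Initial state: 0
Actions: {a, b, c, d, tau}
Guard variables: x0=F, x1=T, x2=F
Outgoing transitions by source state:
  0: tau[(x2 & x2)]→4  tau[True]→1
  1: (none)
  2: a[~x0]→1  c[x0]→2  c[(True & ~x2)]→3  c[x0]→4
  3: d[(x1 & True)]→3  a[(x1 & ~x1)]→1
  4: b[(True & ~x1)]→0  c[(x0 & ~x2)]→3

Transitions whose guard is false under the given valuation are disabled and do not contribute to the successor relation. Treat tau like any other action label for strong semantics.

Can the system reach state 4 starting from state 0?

After dropping false guards: 4 live edges.
depth 0: {0}
depth 1: {1}  cumulative {0,1}
Reach set: {0,1}

Answer: UNREACHABLE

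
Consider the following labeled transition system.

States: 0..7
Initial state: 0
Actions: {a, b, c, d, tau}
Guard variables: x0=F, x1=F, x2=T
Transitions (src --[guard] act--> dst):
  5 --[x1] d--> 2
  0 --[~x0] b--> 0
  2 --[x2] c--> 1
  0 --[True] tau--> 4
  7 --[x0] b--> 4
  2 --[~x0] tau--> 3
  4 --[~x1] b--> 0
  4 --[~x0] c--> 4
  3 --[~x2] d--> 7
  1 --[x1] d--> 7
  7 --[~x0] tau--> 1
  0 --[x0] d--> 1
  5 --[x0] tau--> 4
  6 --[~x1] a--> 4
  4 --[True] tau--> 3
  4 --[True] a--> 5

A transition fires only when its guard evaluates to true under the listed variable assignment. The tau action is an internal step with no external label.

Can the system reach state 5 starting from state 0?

Answer: REACHABLE

Working:
After dropping false guards: 10 live edges.
Layer 0: {0}
Layer 1: {4}  now seen {0,4}
Layer 2: {3,5}  now seen {0,3,4,5}
R = {0,3,4,5}
trace reaching 5: tau·a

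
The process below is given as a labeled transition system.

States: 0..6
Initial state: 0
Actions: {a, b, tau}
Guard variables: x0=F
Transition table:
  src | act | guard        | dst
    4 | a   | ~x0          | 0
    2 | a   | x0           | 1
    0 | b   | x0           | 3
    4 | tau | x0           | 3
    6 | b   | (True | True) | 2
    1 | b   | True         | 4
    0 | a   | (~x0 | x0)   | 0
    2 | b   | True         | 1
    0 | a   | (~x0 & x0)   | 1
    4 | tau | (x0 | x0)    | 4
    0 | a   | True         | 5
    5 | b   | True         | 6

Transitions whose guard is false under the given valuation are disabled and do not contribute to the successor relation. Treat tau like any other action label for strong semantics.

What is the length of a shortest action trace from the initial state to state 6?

Breadth-first toward 6:
  depth 0: {0}
  depth 1: {5}
  depth 2: {6}
6 enters at depth 2; path a·b

Answer: 2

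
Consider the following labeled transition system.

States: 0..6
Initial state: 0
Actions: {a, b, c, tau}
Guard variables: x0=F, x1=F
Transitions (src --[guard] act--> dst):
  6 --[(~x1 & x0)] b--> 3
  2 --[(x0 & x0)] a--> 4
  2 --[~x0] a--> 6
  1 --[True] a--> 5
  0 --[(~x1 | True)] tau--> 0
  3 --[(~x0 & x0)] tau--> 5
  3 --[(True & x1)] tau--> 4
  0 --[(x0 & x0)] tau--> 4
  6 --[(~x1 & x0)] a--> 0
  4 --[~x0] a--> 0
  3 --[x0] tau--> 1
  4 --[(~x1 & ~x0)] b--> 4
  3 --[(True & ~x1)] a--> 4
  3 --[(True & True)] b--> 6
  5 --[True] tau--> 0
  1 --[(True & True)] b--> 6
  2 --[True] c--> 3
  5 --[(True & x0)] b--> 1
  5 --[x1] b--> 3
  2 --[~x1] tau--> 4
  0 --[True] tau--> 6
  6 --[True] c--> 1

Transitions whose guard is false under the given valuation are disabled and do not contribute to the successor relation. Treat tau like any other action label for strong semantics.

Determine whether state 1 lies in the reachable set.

Answer: REACHABLE

Working:
After dropping false guards: 13 live edges.
Layer 0: {0}
Layer 1: {6}  total {0,6}
Layer 2: {1}  total {0,1,6}
Layer 3: {5}  total {0,1,5,6}
R = {0,1,5,6}
witness 1: tau·c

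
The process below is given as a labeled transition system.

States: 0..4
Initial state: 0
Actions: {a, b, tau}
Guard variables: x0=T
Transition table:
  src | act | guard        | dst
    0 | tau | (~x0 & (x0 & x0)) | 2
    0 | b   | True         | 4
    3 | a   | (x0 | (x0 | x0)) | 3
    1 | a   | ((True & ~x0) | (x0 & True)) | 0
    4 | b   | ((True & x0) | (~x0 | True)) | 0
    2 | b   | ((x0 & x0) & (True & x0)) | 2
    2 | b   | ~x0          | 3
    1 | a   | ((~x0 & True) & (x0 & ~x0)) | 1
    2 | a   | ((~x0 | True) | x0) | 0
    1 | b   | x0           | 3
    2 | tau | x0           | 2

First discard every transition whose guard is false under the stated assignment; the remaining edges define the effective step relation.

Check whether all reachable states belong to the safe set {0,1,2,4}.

Inv-set: {0,1,2,4}
Reach set: {0,4}
  0: ok
  4: ok

Answer: INVARIANT HOLDS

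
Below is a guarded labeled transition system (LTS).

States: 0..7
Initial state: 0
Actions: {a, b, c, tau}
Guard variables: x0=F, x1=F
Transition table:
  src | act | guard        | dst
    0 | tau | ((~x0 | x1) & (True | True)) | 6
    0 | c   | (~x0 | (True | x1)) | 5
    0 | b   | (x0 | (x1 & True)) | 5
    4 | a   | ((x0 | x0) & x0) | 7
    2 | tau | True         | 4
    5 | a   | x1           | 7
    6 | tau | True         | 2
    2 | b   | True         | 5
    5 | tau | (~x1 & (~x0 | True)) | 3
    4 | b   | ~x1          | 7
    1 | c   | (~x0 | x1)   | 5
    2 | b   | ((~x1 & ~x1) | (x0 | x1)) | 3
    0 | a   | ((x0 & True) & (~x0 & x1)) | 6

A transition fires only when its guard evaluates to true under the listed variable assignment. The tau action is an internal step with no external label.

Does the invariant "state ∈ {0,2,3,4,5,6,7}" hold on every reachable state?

Safe = {0,2,3,4,5,6,7}
Reach set: {0,2,3,4,5,6,7}
  0: safe
  2: safe
  3: safe
  4: safe
  5: safe
  6: safe
  7: safe

Answer: INVARIANT HOLDS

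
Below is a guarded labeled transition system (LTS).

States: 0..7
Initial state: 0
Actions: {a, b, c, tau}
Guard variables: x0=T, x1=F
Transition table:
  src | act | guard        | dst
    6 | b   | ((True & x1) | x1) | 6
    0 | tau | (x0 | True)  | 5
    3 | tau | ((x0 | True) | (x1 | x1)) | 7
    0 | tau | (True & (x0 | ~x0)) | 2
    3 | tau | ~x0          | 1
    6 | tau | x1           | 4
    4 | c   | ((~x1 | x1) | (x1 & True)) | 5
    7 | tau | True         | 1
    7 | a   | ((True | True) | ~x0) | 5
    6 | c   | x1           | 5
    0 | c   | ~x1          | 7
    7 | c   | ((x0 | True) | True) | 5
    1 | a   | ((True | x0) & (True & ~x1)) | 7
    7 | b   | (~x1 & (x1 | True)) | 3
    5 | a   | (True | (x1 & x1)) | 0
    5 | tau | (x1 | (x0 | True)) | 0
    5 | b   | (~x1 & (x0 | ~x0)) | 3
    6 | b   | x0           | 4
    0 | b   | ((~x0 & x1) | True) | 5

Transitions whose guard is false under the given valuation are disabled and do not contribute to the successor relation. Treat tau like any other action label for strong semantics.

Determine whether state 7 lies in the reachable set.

Answer: REACHABLE

Working:
Guard filter leaves 15 enabled edge(s).
depth 0: {0}
depth 1: {2,5,7}  total {0,2,5,7}
depth 2: {1,3}  total {0,1,2,3,5,7}
Reach set: {0,1,2,3,5,7}
witness 7: c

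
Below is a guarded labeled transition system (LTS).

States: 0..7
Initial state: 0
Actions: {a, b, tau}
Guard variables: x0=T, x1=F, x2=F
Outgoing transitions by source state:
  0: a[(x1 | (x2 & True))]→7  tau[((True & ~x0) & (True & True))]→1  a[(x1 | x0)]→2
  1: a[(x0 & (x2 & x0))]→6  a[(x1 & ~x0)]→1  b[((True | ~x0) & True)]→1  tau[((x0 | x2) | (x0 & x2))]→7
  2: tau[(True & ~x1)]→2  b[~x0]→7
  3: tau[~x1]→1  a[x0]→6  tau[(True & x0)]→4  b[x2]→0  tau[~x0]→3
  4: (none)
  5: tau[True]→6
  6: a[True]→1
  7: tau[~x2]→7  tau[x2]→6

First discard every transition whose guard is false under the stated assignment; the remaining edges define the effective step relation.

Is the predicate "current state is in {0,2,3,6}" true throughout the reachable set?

Safe = {0,2,3,6}
R = {0,2}
  0: ✓
  2: ✓

Answer: INVARIANT HOLDS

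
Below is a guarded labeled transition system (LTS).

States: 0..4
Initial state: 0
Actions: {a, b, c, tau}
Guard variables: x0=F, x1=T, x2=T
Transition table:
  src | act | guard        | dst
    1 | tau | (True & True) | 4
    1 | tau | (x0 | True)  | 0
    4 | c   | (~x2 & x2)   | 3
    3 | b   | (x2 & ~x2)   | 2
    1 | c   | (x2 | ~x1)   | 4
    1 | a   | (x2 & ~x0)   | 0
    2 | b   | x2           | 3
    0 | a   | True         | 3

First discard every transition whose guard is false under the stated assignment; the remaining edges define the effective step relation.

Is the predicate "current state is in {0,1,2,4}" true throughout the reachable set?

Answer: INVARIANT VIOLATED at state 3

Working:
Allowed set {0,1,2,4}
Reachable = {0,3}
  0: safe
  3: VIOLATES
counterexample path to 3: a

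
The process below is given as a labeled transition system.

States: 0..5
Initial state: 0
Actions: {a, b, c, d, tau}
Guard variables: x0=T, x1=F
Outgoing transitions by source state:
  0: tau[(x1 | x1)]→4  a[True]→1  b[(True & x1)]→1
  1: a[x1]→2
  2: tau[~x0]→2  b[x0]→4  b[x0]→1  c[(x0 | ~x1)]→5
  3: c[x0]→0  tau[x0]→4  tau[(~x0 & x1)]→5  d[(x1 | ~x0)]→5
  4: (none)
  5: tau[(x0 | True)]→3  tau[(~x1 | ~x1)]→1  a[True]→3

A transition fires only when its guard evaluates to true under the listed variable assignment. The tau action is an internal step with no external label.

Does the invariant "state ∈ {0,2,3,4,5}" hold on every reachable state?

Answer: INVARIANT VIOLATED at state 1

Trace:
Allowed set {0,2,3,4,5}
R = {0,1}
  0: ok
  1: outside
counterexample path to 1: a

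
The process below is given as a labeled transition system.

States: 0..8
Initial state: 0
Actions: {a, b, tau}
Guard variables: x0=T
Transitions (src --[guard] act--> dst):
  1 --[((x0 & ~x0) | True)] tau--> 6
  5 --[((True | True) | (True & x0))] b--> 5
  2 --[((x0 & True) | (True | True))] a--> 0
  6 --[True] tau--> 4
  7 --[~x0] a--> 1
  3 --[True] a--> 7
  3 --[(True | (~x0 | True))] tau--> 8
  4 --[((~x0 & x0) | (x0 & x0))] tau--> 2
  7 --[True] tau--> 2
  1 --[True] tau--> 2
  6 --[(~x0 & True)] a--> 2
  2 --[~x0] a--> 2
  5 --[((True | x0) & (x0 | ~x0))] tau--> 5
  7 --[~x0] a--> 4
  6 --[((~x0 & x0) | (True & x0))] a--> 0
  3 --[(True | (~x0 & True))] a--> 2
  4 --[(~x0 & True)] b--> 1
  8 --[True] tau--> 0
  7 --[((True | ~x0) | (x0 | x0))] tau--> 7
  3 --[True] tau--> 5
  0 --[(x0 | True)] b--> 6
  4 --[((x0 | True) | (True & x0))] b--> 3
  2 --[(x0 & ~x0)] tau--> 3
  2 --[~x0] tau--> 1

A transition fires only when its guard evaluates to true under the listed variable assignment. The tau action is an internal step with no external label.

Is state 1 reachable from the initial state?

Answer: UNREACHABLE

Working:
After dropping false guards: 17 live edges.
Layer 0: {0}
Layer 1: {6}  cumulative {0,6}
Layer 2: {4}  cumulative {0,4,6}
Layer 3: {2,3}  cumulative {0,2,3,4,6}
Layer 4: {5,7,8}  cumulative {0,2,3,4,5,6,7,8}
R = {0,2,3,4,5,6,7,8}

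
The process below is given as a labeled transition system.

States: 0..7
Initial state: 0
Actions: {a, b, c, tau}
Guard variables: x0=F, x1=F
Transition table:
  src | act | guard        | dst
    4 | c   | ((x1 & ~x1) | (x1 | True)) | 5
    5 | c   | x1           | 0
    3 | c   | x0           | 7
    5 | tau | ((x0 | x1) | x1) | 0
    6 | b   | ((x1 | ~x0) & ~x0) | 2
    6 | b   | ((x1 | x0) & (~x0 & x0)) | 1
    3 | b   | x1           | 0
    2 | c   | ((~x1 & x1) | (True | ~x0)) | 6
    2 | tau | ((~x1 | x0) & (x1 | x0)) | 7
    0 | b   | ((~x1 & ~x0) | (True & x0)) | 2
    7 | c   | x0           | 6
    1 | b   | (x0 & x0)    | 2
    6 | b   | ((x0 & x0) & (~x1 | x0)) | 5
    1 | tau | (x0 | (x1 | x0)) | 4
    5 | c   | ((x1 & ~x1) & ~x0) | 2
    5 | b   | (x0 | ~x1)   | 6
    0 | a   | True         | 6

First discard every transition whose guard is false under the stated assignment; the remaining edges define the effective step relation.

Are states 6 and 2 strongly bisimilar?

Answer: NOT BISIMILAR

Analysis:
Bisimulation quotient by refinement:
  P[0] = {{0,1,2,3,4,5,6,7}}
  P[1] = {{0},{1,3,7},{2,4},{5,6}}
  P[2] = {{0},{1,3,7},{2,4},{5},{6}}
  P[3] = {{0},{1,3,7},{2},{4},{5},{6}}
Fixed point at round 4; 6 class(es).
[6]={6}  [2]={2}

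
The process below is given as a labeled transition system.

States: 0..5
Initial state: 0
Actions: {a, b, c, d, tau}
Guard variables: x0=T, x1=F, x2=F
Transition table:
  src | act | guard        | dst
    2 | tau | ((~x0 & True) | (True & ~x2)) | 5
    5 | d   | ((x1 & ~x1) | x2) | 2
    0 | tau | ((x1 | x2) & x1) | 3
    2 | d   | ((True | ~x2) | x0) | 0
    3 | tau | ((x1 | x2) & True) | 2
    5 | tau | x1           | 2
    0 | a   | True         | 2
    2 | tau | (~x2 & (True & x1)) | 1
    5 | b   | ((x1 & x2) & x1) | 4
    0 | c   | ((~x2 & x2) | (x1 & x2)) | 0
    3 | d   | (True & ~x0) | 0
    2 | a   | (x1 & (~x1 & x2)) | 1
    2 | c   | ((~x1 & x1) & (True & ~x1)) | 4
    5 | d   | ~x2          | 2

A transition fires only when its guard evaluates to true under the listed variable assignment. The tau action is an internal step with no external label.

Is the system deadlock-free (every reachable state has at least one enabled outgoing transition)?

Reach set: {0,2,5}
  0: a→2  [1 out]
  2: d→0  tau→5  [2 out]
  5: d→2  [1 out]

Answer: DEADLOCK-FREE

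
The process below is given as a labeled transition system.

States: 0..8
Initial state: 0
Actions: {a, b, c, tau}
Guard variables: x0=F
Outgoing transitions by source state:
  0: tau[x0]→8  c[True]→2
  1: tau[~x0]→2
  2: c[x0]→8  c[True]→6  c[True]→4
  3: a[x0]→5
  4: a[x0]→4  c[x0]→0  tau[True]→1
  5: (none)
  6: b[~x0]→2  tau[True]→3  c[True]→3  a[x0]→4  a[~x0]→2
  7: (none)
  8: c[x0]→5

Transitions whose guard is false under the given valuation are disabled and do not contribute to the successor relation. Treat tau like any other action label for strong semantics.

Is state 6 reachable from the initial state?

Answer: REACHABLE

Working:
After dropping false guards: 9 live edges.
Layer 0: {0}
Layer 1: {2}  now seen {0,2}
Layer 2: {4,6}  now seen {0,2,4,6}
Layer 3: {1,3}  now seen {0,1,2,3,4,6}
Reachable = {0,1,2,3,4,6}
trace reaching 6: c·c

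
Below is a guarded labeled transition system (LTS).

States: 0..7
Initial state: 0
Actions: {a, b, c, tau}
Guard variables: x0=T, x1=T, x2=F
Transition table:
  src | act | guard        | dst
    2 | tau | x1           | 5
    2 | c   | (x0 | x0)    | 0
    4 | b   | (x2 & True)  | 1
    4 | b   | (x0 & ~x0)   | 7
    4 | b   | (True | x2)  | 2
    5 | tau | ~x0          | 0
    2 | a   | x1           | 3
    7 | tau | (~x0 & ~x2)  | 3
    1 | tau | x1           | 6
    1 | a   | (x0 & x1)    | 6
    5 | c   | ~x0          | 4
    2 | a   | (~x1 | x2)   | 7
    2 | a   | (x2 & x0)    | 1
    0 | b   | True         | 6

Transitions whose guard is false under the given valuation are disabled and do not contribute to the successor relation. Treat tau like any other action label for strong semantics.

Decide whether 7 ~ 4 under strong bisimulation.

Compute ~ classes (split until stable):
  round 0: {{0,1,2,3,4,5,6,7}}
  round 1: {{0,4},{1},{2},{3,5,6,7}}
  round 2: {{0},{1},{2},{3,5,6,7},{4}}
Fixed point at round 3; 5 class(es).
7∈{3,5,6,7}, 4∈{4}

Answer: NOT BISIMILAR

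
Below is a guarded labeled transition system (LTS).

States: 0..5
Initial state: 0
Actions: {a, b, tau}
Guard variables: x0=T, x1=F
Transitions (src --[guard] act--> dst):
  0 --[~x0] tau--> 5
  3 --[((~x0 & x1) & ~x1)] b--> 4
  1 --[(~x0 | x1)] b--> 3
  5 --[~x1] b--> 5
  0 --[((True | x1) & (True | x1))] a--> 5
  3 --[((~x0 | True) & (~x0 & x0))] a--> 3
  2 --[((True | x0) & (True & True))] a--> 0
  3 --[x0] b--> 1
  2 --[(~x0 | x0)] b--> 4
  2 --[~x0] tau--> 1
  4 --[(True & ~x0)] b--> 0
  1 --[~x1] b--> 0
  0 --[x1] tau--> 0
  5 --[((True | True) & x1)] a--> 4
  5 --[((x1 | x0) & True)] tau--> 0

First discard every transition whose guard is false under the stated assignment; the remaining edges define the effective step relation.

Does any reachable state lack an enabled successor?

Reach set: {0,5}
  0: a→5  [1 out]
  5: b→5  tau→0  [2 out]

Answer: DEADLOCK-FREE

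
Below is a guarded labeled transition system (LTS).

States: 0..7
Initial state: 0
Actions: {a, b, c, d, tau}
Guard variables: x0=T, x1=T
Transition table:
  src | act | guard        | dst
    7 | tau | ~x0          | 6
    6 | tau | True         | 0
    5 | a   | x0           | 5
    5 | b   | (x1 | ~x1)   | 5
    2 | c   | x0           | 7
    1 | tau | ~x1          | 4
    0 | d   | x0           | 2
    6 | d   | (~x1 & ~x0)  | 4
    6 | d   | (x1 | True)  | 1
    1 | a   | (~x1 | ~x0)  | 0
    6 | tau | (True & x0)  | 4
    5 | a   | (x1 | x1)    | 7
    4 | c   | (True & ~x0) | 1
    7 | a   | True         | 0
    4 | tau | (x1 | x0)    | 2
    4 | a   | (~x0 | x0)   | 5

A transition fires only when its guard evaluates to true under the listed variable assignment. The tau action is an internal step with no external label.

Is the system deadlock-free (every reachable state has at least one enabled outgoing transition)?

Answer: DEADLOCK-FREE

Trace:
Reach set: {0,2,7}
  0: d→2  [deg 1]
  2: c→7  [deg 1]
  7: a→0  [deg 1]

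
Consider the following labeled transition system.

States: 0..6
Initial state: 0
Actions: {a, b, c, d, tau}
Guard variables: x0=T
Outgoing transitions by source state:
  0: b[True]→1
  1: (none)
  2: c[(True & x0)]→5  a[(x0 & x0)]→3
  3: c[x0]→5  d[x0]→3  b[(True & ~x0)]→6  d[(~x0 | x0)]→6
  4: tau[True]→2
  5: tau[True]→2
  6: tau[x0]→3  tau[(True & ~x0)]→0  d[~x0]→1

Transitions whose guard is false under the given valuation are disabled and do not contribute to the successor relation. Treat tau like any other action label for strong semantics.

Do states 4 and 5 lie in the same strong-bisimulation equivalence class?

Answer: BISIMILAR

Analysis:
Bisimulation quotient by refinement:
  π0 = {{0,1,2,3,4,5,6}}
  π1 = {{0},{1},{2},{3},{4,5,6}}
  π2 = {{0},{1},{2},{3},{4,5},{6}}
Fixed point at round 3; 6 class(es).
4∈{4,5}, 5∈{4,5}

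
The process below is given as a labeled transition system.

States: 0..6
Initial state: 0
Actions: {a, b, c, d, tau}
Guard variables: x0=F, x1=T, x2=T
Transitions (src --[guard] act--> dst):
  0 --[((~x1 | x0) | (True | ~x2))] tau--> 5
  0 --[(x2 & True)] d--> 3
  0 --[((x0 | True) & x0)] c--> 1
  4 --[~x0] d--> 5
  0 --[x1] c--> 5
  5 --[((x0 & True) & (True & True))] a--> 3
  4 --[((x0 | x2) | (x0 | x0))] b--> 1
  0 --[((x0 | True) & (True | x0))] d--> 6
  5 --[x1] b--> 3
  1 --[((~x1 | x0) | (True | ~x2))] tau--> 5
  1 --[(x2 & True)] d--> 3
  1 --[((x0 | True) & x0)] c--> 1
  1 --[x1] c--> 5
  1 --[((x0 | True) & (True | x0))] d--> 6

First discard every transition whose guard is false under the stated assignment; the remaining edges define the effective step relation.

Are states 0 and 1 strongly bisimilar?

Answer: BISIMILAR

Analysis:
Compute ~ classes (split until stable):
  P[0] = {{0,1,2,3,4,5,6}}
  P[1] = {{0,1},{2,3,6},{4},{5}}
stable after 2 split(s): 4 block(s)
[0]={0,1}  [1]={0,1}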